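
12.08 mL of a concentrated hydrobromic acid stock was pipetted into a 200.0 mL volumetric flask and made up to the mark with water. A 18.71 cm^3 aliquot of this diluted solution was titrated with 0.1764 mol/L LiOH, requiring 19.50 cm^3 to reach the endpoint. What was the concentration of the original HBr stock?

3.04 M

n(LiOH) = 0.1764 x 0.01950 = 0.003440 mol.
n(HBr) in the aliquot = 0.003440 mol.
[diluted HBr] = 0.003440 / 0.01871 = 0.1838 M.
Dilution factor = 200.0/12.08 = 16.56, so [stock] = 0.1838 x 16.56 = 3.04 M.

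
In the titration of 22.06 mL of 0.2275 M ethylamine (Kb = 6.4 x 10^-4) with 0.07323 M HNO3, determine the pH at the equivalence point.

6.03

n(C2H5NH2) = 0.2275 x 0.02206 = 0.005019 mol; V(HNO3) at equivalence = 0.005019/0.07323 = 0.06853 L.
At equivalence the base is fully converted to C2H5NH3+; total volume = 0.09059 L, so [C2H5NH3+] = 0.005019/0.09059 = 0.05540 M.
Ka(C2H5NH3+) = Kw/Kb = 1.0e-14 / 6.4 x 10^-4 = 1.56e-11.
[H^+] = sqrt(Ka x [C2H5NH3+]) = sqrt(1.56e-11 x 0.05540) = 9.30e-7 M.
pH = -log(9.30e-7) = 6.03.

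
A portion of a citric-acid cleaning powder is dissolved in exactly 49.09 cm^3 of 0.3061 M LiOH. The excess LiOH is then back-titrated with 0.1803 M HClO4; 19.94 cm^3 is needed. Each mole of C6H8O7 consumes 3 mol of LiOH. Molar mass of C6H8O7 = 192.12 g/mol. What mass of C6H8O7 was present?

0.732 g

Total n(LiOH) added = 0.3061 x 0.04909 = 0.01503 mol.
n(HClO4) used = 0.1803 x 0.01994 = 0.003595 mol, which equals the excess n(LiOH).
So n(LiOH) consumed by the sample = 0.01503 - 0.003595 = 0.01143 mol.
n(C6H8O7) = 0.01143 / 3 = 0.003810 mol.
mass = 0.003810 mol x 192.12 g/mol = 0.732 g.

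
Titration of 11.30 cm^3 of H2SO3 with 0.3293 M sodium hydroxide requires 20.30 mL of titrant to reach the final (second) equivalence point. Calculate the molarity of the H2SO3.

n(NaOH) = 0.3293 x 0.02030 = 0.006685 mol.
At the final (second) equivalence point, 2 mol OH^- react per mol H2SO3, so n(H2SO3) = 0.006685 / 2 = 0.003342 mol.
[H2SO3] = 0.003342 / 0.01130 L = 0.296 M.

0.296 M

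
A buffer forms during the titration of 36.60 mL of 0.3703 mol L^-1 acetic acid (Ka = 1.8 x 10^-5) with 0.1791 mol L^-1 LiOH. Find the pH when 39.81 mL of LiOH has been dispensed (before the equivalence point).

Initial n(CH3COOH) = 0.3703 x 0.03660 = 0.01355 mol.
n(LiOH) added = 0.1791 x 0.03981 = 0.007130 mol, converting that many moles of CH3COOH to CH3COO-.
Remaining n(CH3COOH) = 0.006423 mol; n(CH3COO-) = 0.007130 mol.
By Henderson-Hasselbalch, pH = pKa + log([A^-]/[HA]) = 4.74 + log(0.007130/0.006423) = 4.74 + (+0.05) = 4.79.

4.79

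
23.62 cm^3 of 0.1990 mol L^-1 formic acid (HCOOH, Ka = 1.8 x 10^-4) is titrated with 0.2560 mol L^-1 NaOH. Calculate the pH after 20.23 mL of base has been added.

12.04

n(acid) = 0.1990 x 0.02362 = 0.004700 mol; n(NaOH) added = 0.2560 x 0.02023 = 0.005179 mol.
Base is in excess by 0.005179 - 0.004700 = 0.0004785 mol in a total volume of 0.04385 L.
[OH^-] = 0.0004785/0.04385 = 0.01091 M, so pOH = 1.96 and pH = 14.00 - 1.96 = 12.04.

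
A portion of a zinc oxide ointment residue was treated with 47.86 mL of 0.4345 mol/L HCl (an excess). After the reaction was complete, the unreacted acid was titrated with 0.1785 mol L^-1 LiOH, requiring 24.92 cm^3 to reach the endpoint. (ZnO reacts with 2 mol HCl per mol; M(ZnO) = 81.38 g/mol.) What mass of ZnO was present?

0.665 g

Total n(HCl) added = 0.4345 x 0.04786 = 0.02080 mol.
n(LiOH) used = 0.1785 x 0.02492 = 0.004448 mol, which equals the excess n(HCl).
So n(HCl) consumed by the sample = 0.02080 - 0.004448 = 0.01635 mol.
n(ZnO) = 0.01635 / 2 = 0.008173 mol.
mass = 0.008173 mol x 81.38 g/mol = 0.665 g.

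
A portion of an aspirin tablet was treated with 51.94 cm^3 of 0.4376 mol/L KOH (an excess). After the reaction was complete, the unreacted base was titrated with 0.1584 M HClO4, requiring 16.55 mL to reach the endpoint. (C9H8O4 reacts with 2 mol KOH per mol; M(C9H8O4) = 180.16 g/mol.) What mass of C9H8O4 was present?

1.81 g

Total n(KOH) added = 0.4376 x 0.05194 = 0.02273 mol.
n(HClO4) used = 0.1584 x 0.01655 = 0.002622 mol, which equals the excess n(KOH).
So n(KOH) consumed by the sample = 0.02273 - 0.002622 = 0.02011 mol.
n(C9H8O4) = 0.02011 / 2 = 0.01005 mol.
mass = 0.01005 mol x 180.16 g/mol = 1.81 g.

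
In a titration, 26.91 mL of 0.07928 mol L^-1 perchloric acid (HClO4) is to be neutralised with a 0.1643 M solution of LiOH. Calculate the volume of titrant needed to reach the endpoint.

13.0 mL

n(HClO4) = 0.07928 mol/L x 0.02691 L = 0.002133 mol.
At equivalence n(LiOH) = n(HClO4) = 0.002133 mol.
V(LiOH) = 0.002133 / 0.1643 = 0.01298 L = 13.0 mL.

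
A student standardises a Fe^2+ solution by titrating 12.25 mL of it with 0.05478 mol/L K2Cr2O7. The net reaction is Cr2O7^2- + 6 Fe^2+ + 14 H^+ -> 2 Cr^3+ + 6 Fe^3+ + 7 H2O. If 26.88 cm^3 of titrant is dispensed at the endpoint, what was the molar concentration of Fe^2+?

0.721 M

n(K2Cr2O7) = 0.05478 x 0.02688 = 0.001472 mol.
From the balanced equation, 1 mol K2Cr2O7 reacts with 6 mol Fe^2+, so n(Fe^2+) = 0.001472 x 6/1 = 0.008835 mol.
[Fe^2+] = 0.008835 / 0.01225 L = 0.721 M.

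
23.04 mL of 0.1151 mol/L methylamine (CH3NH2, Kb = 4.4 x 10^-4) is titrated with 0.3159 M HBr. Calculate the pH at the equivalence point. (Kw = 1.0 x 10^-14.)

n(CH3NH2) = 0.1151 x 0.02304 = 0.002652 mol; V(HBr) at equivalence = 0.002652/0.3159 = 0.008395 L.
At equivalence the base is fully converted to CH3NH3+; total volume = 0.03143 L, so [CH3NH3+] = 0.002652/0.03143 = 0.08436 M.
Ka(CH3NH3+) = Kw/Kb = 1.0e-14 / 4.4 x 10^-4 = 2.27e-11.
[H^+] = sqrt(Ka x [CH3NH3+]) = sqrt(2.27e-11 x 0.08436) = 1.38e-6 M.
pH = -log(1.38e-6) = 5.86.

5.86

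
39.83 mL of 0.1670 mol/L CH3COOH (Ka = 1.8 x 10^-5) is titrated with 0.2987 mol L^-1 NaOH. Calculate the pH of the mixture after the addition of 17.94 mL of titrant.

Initial n(CH3COOH) = 0.1670 x 0.03983 = 0.006652 mol.
n(NaOH) added = 0.2987 x 0.01794 = 0.005359 mol, converting that many moles of CH3COOH to CH3COO-.
Remaining n(CH3COOH) = 0.001293 mol; n(CH3COO-) = 0.005359 mol.
By Henderson-Hasselbalch, pH = pKa + log([A^-]/[HA]) = 4.74 + log(0.005359/0.001293) = 4.74 + (+0.62) = 5.36.

5.36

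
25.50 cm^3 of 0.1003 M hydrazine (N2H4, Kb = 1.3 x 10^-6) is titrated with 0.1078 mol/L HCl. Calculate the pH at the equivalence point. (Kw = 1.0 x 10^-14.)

n(N2H4) = 0.1003 x 0.02550 = 0.002558 mol; V(HCl) at equivalence = 0.002558/0.1078 = 0.02373 L.
At equivalence the base is fully converted to N2H5+; total volume = 0.04923 L, so [N2H5+] = 0.002558/0.04923 = 0.05196 M.
Ka(N2H5+) = Kw/Kb = 1.0e-14 / 1.3 x 10^-6 = 7.69e-9.
[H^+] = sqrt(Ka x [N2H5+]) = sqrt(7.69e-9 x 0.05196) = 2.00e-5 M.
pH = -log(2.00e-5) = 4.70.

4.70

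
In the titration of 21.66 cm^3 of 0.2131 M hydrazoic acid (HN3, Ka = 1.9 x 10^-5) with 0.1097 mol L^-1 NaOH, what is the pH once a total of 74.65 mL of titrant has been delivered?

12.57

n(acid) = 0.2131 x 0.02166 = 0.004616 mol; n(NaOH) added = 0.1097 x 0.07465 = 0.008189 mol.
Base is in excess by 0.008189 - 0.004616 = 0.003573 mol in a total volume of 0.09631 L.
[OH^-] = 0.003573/0.09631 = 0.03710 M, so pOH = 1.43 and pH = 14.00 - 1.43 = 12.57.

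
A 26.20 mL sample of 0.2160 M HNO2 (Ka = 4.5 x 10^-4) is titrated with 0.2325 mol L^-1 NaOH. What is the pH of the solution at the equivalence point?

n(HNO2) = 0.2160 x 0.02620 = 0.005659 mol; V(NaOH) at equivalence = 0.005659/0.2325 = 0.02434 L.
At equivalence all the acid is converted to NO2-; total volume = 0.02620 + 0.02434 = 0.05054 L, so [NO2-] = 0.005659/0.05054 = 0.1120 M.
Kb = Kw/Ka = 1.0e-14 / 4.5 x 10^-4 = 2.22e-11.
[OH^-] = sqrt(Kb x [NO2-]) = sqrt(2.22e-11 x 0.1120) = 1.58e-6 M.
pOH = 5.80, so pH = 14.00 - 5.80 = 8.20.

8.20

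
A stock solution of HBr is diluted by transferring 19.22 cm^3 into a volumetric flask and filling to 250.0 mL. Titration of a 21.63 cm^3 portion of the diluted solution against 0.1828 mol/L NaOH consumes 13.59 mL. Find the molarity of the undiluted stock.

n(NaOH) = 0.1828 x 0.01359 = 0.002484 mol.
n(HBr) in the aliquot = 0.002484 mol.
[diluted HBr] = 0.002484 / 0.02163 = 0.1149 M.
Dilution factor = 250.0/19.22 = 13.01, so [stock] = 0.1149 x 13.01 = 1.49 M.

1.49 M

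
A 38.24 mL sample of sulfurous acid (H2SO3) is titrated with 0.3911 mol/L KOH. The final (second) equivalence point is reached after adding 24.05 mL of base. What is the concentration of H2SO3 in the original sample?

n(KOH) = 0.3911 x 0.02405 = 0.009406 mol.
At the final (second) equivalence point, 2 mol OH^- react per mol H2SO3, so n(H2SO3) = 0.009406 / 2 = 0.004703 mol.
[H2SO3] = 0.004703 / 0.03824 L = 0.123 M.

0.123 M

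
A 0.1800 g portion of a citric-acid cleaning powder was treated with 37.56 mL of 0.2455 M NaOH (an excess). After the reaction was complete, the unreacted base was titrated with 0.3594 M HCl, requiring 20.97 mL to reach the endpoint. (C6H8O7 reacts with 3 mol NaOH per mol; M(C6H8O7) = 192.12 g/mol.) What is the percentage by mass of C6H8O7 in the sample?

Total n(NaOH) added = 0.2455 x 0.03756 = 0.009221 mol.
n(HCl) used = 0.3594 x 0.02097 = 0.007537 mol, which equals the excess n(NaOH).
So n(NaOH) consumed by the sample = 0.009221 - 0.007537 = 0.001684 mol.
n(C6H8O7) = 0.001684 / 3 = 0.0005615 mol.
mass C6H8O7 = 0.0005615 x 192.12 = 0.1079 g, so %C6H8O7 = 0.1079/0.1800 x 100 = 59.9%.

59.9%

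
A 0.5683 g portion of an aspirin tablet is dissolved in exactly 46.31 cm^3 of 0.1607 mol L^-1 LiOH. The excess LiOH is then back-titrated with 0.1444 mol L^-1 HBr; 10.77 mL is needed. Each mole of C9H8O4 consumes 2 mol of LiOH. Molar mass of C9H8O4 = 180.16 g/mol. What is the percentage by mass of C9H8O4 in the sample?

Total n(LiOH) added = 0.1607 x 0.04631 = 0.007442 mol.
n(HBr) used = 0.1444 x 0.01077 = 0.001555 mol, which equals the excess n(LiOH).
So n(LiOH) consumed by the sample = 0.007442 - 0.001555 = 0.005887 mol.
n(C9H8O4) = 0.005887 / 2 = 0.002943 mol.
mass C9H8O4 = 0.002943 x 180.16 = 0.5303 g, so %C9H8O4 = 0.5303/0.5683 x 100 = 93.3%.

93.3%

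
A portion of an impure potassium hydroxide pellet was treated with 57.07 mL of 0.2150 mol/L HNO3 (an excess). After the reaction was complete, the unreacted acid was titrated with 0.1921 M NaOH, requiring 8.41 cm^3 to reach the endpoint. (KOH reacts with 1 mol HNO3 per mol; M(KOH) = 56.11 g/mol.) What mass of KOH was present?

0.598 g

Total n(HNO3) added = 0.2150 x 0.05707 = 0.01227 mol.
n(NaOH) used = 0.1921 x 0.008410 = 0.001616 mol, which equals the excess n(HNO3).
So n(HNO3) consumed by the sample = 0.01227 - 0.001616 = 0.01065 mol.
n(KOH) = 0.01065 / 1 = 0.01065 mol.
mass = 0.01065 mol x 56.11 g/mol = 0.598 g.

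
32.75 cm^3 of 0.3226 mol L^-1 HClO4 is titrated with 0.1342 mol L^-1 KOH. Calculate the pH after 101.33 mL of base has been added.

12.35

n(acid) = 0.3226 x 0.03275 = 0.01057 mol; n(KOH) added = 0.1342 x 0.1013 = 0.01360 mol.
Base is in excess by 0.01360 - 0.01057 = 0.003033 mol in a total volume of 0.1341 L.
[OH^-] = 0.003033/0.1341 = 0.02262 M, so pOH = 1.65 and pH = 14.00 - 1.65 = 12.35.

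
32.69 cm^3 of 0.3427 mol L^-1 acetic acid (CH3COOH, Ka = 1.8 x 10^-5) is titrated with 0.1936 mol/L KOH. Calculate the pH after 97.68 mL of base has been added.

12.77

n(acid) = 0.3427 x 0.03269 = 0.01120 mol; n(KOH) added = 0.1936 x 0.09768 = 0.01891 mol.
Base is in excess by 0.01891 - 0.01120 = 0.007708 mol in a total volume of 0.1304 L.
[OH^-] = 0.007708/0.1304 = 0.05912 M, so pOH = 1.23 and pH = 14.00 - 1.23 = 12.77.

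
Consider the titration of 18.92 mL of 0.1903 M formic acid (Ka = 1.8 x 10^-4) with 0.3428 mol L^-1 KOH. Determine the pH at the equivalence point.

n(HCOOH) = 0.1903 x 0.01892 = 0.003600 mol; V(KOH) at equivalence = 0.003600/0.3428 = 0.01050 L.
At equivalence all the acid is converted to HCOO-; total volume = 0.01892 + 0.01050 = 0.02942 L, so [HCOO-] = 0.003600/0.02942 = 0.1224 M.
Kb = Kw/Ka = 1.0e-14 / 1.8 x 10^-4 = 5.56e-11.
[OH^-] = sqrt(Kb x [HCOO-]) = sqrt(5.56e-11 x 0.1224) = 2.61e-6 M.
pOH = 5.58, so pH = 14.00 - 5.58 = 8.42.

8.42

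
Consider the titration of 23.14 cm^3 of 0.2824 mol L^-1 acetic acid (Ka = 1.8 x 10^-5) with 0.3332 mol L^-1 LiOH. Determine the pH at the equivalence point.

8.96

n(CH3COOH) = 0.2824 x 0.02314 = 0.006535 mol; V(LiOH) at equivalence = 0.006535/0.3332 = 0.01961 L.
At equivalence all the acid is converted to CH3COO-; total volume = 0.02314 + 0.01961 = 0.04275 L, so [CH3COO-] = 0.006535/0.04275 = 0.1529 M.
Kb = Kw/Ka = 1.0e-14 / 1.8 x 10^-5 = 5.56e-10.
[OH^-] = sqrt(Kb x [CH3COO-]) = sqrt(5.56e-10 x 0.1529) = 9.22e-6 M.
pOH = 5.04, so pH = 14.00 - 5.04 = 8.96.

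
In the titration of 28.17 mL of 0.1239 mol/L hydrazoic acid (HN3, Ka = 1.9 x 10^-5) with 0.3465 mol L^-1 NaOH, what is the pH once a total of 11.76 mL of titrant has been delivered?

12.17

n(acid) = 0.1239 x 0.02817 = 0.003490 mol; n(NaOH) added = 0.3465 x 0.01176 = 0.004075 mol.
Base is in excess by 0.004075 - 0.003490 = 0.0005846 mol in a total volume of 0.03993 L.
[OH^-] = 0.0005846/0.03993 = 0.01464 M, so pOH = 1.83 and pH = 14.00 - 1.83 = 12.17.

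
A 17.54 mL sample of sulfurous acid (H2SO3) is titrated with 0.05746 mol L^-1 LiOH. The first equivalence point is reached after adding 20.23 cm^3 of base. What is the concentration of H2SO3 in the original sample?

0.0663 M

n(LiOH) = 0.05746 x 0.02023 = 0.001162 mol.
At the first equivalence point, 1 mol OH^- react per mol H2SO3, so n(H2SO3) = 0.001162 / 1 = 0.001162 mol.
[H2SO3] = 0.001162 / 0.01754 L = 0.0663 M.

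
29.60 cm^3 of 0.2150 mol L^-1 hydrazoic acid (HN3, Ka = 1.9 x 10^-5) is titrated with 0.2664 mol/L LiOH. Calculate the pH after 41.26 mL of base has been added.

n(acid) = 0.2150 x 0.02960 = 0.006364 mol; n(LiOH) added = 0.2664 x 0.04126 = 0.01099 mol.
Base is in excess by 0.01099 - 0.006364 = 0.004628 mol in a total volume of 0.07086 L.
[OH^-] = 0.004628/0.07086 = 0.06531 M, so pOH = 1.19 and pH = 14.00 - 1.19 = 12.81.

12.81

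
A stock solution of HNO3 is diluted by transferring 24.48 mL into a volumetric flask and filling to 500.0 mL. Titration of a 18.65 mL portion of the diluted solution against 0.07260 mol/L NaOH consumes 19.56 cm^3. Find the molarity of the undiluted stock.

n(NaOH) = 0.07260 x 0.01956 = 0.001420 mol.
n(HNO3) in the aliquot = 0.001420 mol.
[diluted HNO3] = 0.001420 / 0.01865 = 0.07614 M.
Dilution factor = 500.0/24.48 = 20.42, so [stock] = 0.07614 x 20.42 = 1.56 M.

1.56 M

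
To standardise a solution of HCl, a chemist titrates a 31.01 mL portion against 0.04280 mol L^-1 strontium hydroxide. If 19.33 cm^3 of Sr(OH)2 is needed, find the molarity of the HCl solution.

n(Sr(OH)2) delivered = 0.04280 x 0.01933 = 0.0008273 mol.
The reaction is 2 HCl + 1 Sr(OH)2, so n(HCl) = 0.0008273 x 2/1 = 0.001655 mol.
[HCl] = 0.001655 mol / 0.03101 L = 0.0534 M.

0.0534 M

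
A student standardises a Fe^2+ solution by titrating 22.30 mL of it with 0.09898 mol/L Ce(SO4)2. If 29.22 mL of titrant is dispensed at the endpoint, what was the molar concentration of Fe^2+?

n(Ce(SO4)2) = 0.09898 x 0.02922 = 0.002892 mol.
From the balanced equation, 1 mol Ce(SO4)2 reacts with 1 mol Fe^2+, so n(Fe^2+) = 0.002892 x 1/1 = 0.002892 mol.
[Fe^2+] = 0.002892 / 0.02230 L = 0.130 M.

0.130 M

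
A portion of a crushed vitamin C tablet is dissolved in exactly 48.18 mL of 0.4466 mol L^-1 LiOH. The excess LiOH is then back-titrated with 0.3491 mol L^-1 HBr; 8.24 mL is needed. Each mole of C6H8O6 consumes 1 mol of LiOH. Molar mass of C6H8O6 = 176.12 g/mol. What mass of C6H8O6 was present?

Total n(LiOH) added = 0.4466 x 0.04818 = 0.02152 mol.
n(HBr) used = 0.3491 x 0.008240 = 0.002877 mol, which equals the excess n(LiOH).
So n(LiOH) consumed by the sample = 0.02152 - 0.002877 = 0.01864 mol.
n(C6H8O6) = 0.01864 / 1 = 0.01864 mol.
mass = 0.01864 mol x 176.12 g/mol = 3.28 g.

3.28 g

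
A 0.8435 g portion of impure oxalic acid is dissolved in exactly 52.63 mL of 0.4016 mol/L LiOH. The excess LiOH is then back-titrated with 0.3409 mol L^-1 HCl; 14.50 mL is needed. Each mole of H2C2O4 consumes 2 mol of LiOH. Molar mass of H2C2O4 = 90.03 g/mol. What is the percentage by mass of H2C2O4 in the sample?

Total n(LiOH) added = 0.4016 x 0.05263 = 0.02114 mol.
n(HCl) used = 0.3409 x 0.01450 = 0.004943 mol, which equals the excess n(LiOH).
So n(LiOH) consumed by the sample = 0.02114 - 0.004943 = 0.01619 mol.
n(H2C2O4) = 0.01619 / 2 = 0.008097 mol.
mass H2C2O4 = 0.008097 x 90.03 = 0.7289 g, so %H2C2O4 = 0.7289/0.8435 x 100 = 86.4%.

86.4%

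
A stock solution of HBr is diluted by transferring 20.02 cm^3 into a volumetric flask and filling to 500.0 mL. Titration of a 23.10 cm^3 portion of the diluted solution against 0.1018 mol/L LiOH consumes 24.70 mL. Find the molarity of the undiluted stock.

2.72 M

n(LiOH) = 0.1018 x 0.02470 = 0.002514 mol.
n(HBr) in the aliquot = 0.002514 mol.
[diluted HBr] = 0.002514 / 0.02310 = 0.1089 M.
Dilution factor = 500.0/20.02 = 24.98, so [stock] = 0.1089 x 24.98 = 2.72 M.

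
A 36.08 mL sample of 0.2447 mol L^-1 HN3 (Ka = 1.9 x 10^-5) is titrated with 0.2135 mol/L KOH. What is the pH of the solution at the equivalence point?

8.89

n(HN3) = 0.2447 x 0.03608 = 0.008829 mol; V(KOH) at equivalence = 0.008829/0.2135 = 0.04135 L.
At equivalence all the acid is converted to N3-; total volume = 0.03608 + 0.04135 = 0.07743 L, so [N3-] = 0.008829/0.07743 = 0.1140 M.
Kb = Kw/Ka = 1.0e-14 / 1.9 x 10^-5 = 5.26e-10.
[OH^-] = sqrt(Kb x [N3-]) = sqrt(5.26e-10 x 0.1140) = 7.75e-6 M.
pOH = 5.11, so pH = 14.00 - 5.11 = 8.89.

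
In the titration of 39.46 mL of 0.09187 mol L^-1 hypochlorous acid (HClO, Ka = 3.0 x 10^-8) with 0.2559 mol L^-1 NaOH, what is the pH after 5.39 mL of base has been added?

Initial n(HClO) = 0.09187 x 0.03946 = 0.003625 mol.
n(NaOH) added = 0.2559 x 0.005390 = 0.001379 mol, converting that many moles of HClO to ClO-.
Remaining n(HClO) = 0.002246 mol; n(ClO-) = 0.001379 mol.
By Henderson-Hasselbalch, pH = pKa + log([A^-]/[HA]) = 7.52 + log(0.001379/0.002246) = 7.52 + (-0.21) = 7.31.

7.31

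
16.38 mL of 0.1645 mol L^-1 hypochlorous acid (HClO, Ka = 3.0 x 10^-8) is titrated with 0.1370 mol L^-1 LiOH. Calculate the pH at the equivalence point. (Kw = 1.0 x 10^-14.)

10.20

n(HClO) = 0.1645 x 0.01638 = 0.002695 mol; V(LiOH) at equivalence = 0.002695/0.1370 = 0.01967 L.
At equivalence all the acid is converted to ClO-; total volume = 0.01638 + 0.01967 = 0.03605 L, so [ClO-] = 0.002695/0.03605 = 0.07475 M.
Kb = Kw/Ka = 1.0e-14 / 3.0 x 10^-8 = 3.33e-7.
[OH^-] = sqrt(Kb x [ClO-]) = sqrt(3.33e-7 x 0.07475) = 0.000158 M.
pOH = 3.80, so pH = 14.00 - 3.80 = 10.20.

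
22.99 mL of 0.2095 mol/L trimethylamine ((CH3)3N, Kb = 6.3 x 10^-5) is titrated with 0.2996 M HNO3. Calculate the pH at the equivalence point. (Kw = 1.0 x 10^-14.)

n((CH3)3N) = 0.2095 x 0.02299 = 0.004816 mol; V(HNO3) at equivalence = 0.004816/0.2996 = 0.01608 L.
At equivalence the base is fully converted to (CH3)3NH+; total volume = 0.03907 L, so [(CH3)3NH+] = 0.004816/0.03907 = 0.1233 M.
Ka((CH3)3NH+) = Kw/Kb = 1.0e-14 / 6.3 x 10^-5 = 1.59e-10.
[H^+] = sqrt(Ka x [(CH3)3NH+]) = sqrt(1.59e-10 x 0.1233) = 4.42e-6 M.
pH = -log(4.42e-6) = 5.35.

5.35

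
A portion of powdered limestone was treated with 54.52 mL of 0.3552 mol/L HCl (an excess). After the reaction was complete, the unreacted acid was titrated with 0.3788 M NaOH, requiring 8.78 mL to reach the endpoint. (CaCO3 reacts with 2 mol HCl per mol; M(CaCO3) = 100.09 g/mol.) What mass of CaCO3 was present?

Total n(HCl) added = 0.3552 x 0.05452 = 0.01937 mol.
n(NaOH) used = 0.3788 x 0.008780 = 0.003326 mol, which equals the excess n(HCl).
So n(HCl) consumed by the sample = 0.01937 - 0.003326 = 0.01604 mol.
n(CaCO3) = 0.01604 / 2 = 0.008020 mol.
mass = 0.008020 mol x 100.09 g/mol = 0.803 g.

0.803 g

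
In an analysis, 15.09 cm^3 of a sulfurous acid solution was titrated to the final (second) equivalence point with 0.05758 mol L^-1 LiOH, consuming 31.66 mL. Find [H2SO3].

n(LiOH) = 0.05758 x 0.03166 = 0.001823 mol.
At the final (second) equivalence point, 2 mol OH^- react per mol H2SO3, so n(H2SO3) = 0.001823 / 2 = 0.0009115 mol.
[H2SO3] = 0.0009115 / 0.01509 L = 0.0604 M.

0.0604 M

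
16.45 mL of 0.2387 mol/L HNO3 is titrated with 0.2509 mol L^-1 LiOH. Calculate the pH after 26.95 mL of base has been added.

n(acid) = 0.2387 x 0.01645 = 0.003927 mol; n(LiOH) added = 0.2509 x 0.02695 = 0.006762 mol.
Base is in excess by 0.006762 - 0.003927 = 0.002835 mol in a total volume of 0.04340 L.
[OH^-] = 0.002835/0.04340 = 0.06533 M, so pOH = 1.18 and pH = 14.00 - 1.18 = 12.82.

12.82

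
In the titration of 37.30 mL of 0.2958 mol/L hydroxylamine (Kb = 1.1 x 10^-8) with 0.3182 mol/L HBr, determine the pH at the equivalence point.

3.43

n(NH2OH) = 0.2958 x 0.03730 = 0.01103 mol; V(HBr) at equivalence = 0.01103/0.3182 = 0.03467 L.
At equivalence the base is fully converted to NH3OH+; total volume = 0.07197 L, so [NH3OH+] = 0.01103/0.07197 = 0.1533 M.
Ka(NH3OH+) = Kw/Kb = 1.0e-14 / 1.1 x 10^-8 = 9.09e-7.
[H^+] = sqrt(Ka x [NH3OH+]) = sqrt(9.09e-7 x 0.1533) = 0.000373 M.
pH = -log(0.000373) = 3.43.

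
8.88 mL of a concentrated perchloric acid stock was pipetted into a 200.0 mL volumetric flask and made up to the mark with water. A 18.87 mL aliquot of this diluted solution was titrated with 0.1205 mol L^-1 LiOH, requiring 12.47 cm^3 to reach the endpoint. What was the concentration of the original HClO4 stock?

n(LiOH) = 0.1205 x 0.01247 = 0.001503 mol.
n(HClO4) in the aliquot = 0.001503 mol.
[diluted HClO4] = 0.001503 / 0.01887 = 0.07963 M.
Dilution factor = 200.0/8.880 = 22.52, so [stock] = 0.07963 x 22.52 = 1.79 M.

1.79 M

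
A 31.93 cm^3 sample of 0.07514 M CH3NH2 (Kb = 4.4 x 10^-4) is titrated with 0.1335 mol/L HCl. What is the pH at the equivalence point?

5.98

n(CH3NH2) = 0.07514 x 0.03193 = 0.002399 mol; V(HCl) at equivalence = 0.002399/0.1335 = 0.01797 L.
At equivalence the base is fully converted to CH3NH3+; total volume = 0.04990 L, so [CH3NH3+] = 0.002399/0.04990 = 0.04808 M.
Ka(CH3NH3+) = Kw/Kb = 1.0e-14 / 4.4 x 10^-4 = 2.27e-11.
[H^+] = sqrt(Ka x [CH3NH3+]) = sqrt(2.27e-11 x 0.04808) = 1.05e-6 M.
pH = -log(1.05e-6) = 5.98.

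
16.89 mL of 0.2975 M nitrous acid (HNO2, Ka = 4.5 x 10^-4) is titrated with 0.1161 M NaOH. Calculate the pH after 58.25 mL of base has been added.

12.36

n(acid) = 0.2975 x 0.01689 = 0.005025 mol; n(NaOH) added = 0.1161 x 0.05825 = 0.006763 mol.
Base is in excess by 0.006763 - 0.005025 = 0.001738 mol in a total volume of 0.07514 L.
[OH^-] = 0.001738/0.07514 = 0.02313 M, so pOH = 1.64 and pH = 14.00 - 1.64 = 12.36.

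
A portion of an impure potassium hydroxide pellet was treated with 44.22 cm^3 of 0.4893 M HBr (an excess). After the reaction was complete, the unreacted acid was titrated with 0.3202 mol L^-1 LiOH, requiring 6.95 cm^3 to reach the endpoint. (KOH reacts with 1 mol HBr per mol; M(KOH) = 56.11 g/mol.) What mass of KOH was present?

Total n(HBr) added = 0.4893 x 0.04422 = 0.02164 mol.
n(LiOH) used = 0.3202 x 0.006950 = 0.002225 mol, which equals the excess n(HBr).
So n(HBr) consumed by the sample = 0.02164 - 0.002225 = 0.01941 mol.
n(KOH) = 0.01941 / 1 = 0.01941 mol.
mass = 0.01941 mol x 56.11 g/mol = 1.09 g.

1.09 g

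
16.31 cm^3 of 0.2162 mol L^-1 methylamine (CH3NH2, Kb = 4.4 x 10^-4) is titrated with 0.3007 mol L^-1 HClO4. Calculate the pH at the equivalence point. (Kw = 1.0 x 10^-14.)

n(CH3NH2) = 0.2162 x 0.01631 = 0.003526 mol; V(HClO4) at equivalence = 0.003526/0.3007 = 0.01173 L.
At equivalence the base is fully converted to CH3NH3+; total volume = 0.02804 L, so [CH3NH3+] = 0.003526/0.02804 = 0.1258 M.
Ka(CH3NH3+) = Kw/Kb = 1.0e-14 / 4.4 x 10^-4 = 2.27e-11.
[H^+] = sqrt(Ka x [CH3NH3+]) = sqrt(2.27e-11 x 0.1258) = 1.69e-6 M.
pH = -log(1.69e-6) = 5.77.

5.77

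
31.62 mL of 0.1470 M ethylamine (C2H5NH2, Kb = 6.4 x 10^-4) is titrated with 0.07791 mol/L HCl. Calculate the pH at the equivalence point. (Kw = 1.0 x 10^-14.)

n(C2H5NH2) = 0.1470 x 0.03162 = 0.004648 mol; V(HCl) at equivalence = 0.004648/0.07791 = 0.05966 L.
At equivalence the base is fully converted to C2H5NH3+; total volume = 0.09128 L, so [C2H5NH3+] = 0.004648/0.09128 = 0.05092 M.
Ka(C2H5NH3+) = Kw/Kb = 1.0e-14 / 6.4 x 10^-4 = 1.56e-11.
[H^+] = sqrt(Ka x [C2H5NH3+]) = sqrt(1.56e-11 x 0.05092) = 8.92e-7 M.
pH = -log(8.92e-7) = 6.05.

6.05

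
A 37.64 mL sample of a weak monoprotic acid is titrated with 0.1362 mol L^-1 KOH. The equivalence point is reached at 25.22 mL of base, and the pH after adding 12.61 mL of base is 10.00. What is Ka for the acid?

12.61 mL is half of the equivalence volume, so this is the half-equivalence point where [HA] = [A^-].
At half-equivalence pH = pKa, so pKa = 10.00.
Ka = 10^(-10.00) = 1.0 x 10^-10.

1.0 x 10^-10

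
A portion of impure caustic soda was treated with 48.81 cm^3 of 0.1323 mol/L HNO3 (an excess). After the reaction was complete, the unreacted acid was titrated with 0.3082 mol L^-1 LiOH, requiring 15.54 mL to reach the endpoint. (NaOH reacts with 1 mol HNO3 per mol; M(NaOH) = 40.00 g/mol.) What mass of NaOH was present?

Total n(HNO3) added = 0.1323 x 0.04881 = 0.006458 mol.
n(LiOH) used = 0.3082 x 0.01554 = 0.004789 mol, which equals the excess n(HNO3).
So n(HNO3) consumed by the sample = 0.006458 - 0.004789 = 0.001668 mol.
n(NaOH) = 0.001668 / 1 = 0.001668 mol.
mass = 0.001668 mol x 40.00 g/mol = 0.0667 g.

0.0667 g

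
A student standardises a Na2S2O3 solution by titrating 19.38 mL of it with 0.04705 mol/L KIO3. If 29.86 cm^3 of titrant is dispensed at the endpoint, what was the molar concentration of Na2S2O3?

n(KIO3) = 0.04705 x 0.02986 = 0.001405 mol.
From the balanced equation, 1 mol KIO3 reacts with 6 mol Na2S2O3, so n(Na2S2O3) = 0.001405 x 6/1 = 0.008429 mol.
[Na2S2O3] = 0.008429 / 0.01938 L = 0.435 M.

0.435 M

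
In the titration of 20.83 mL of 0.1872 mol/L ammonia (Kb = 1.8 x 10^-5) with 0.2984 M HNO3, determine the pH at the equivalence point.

n(NH3) = 0.1872 x 0.02083 = 0.003899 mol; V(HNO3) at equivalence = 0.003899/0.2984 = 0.01307 L.
At equivalence the base is fully converted to NH4+; total volume = 0.03390 L, so [NH4+] = 0.003899/0.03390 = 0.1150 M.
Ka(NH4+) = Kw/Kb = 1.0e-14 / 1.8 x 10^-5 = 5.56e-10.
[H^+] = sqrt(Ka x [NH4+]) = sqrt(5.56e-10 x 0.1150) = 7.99e-6 M.
pH = -log(7.99e-6) = 5.10.

5.10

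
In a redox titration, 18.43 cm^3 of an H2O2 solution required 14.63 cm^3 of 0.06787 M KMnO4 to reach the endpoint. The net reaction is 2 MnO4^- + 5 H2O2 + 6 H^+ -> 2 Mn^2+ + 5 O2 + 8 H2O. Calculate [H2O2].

n(KMnO4) = 0.06787 x 0.01463 = 0.0009929 mol.
From the balanced equation, 2 mol KMnO4 reacts with 5 mol H2O2, so n(H2O2) = 0.0009929 x 5/2 = 0.002482 mol.
[H2O2] = 0.002482 / 0.01843 L = 0.135 M.

0.135 M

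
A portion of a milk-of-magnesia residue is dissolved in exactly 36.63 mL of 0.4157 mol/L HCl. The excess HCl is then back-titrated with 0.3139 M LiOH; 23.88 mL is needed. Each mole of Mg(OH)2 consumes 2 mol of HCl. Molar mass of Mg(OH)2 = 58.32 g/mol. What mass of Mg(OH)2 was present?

0.225 g

Total n(HCl) added = 0.4157 x 0.03663 = 0.01523 mol.
n(LiOH) used = 0.3139 x 0.02388 = 0.007496 mol, which equals the excess n(HCl).
So n(HCl) consumed by the sample = 0.01523 - 0.007496 = 0.007731 mol.
n(Mg(OH)2) = 0.007731 / 2 = 0.003866 mol.
mass = 0.003866 mol x 58.32 g/mol = 0.225 g.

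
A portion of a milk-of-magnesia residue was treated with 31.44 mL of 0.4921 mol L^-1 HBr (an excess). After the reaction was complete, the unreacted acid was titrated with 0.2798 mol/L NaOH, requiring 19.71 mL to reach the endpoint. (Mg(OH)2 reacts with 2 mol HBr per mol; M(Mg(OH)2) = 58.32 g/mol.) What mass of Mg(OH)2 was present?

Total n(HBr) added = 0.4921 x 0.03144 = 0.01547 mol.
n(NaOH) used = 0.2798 x 0.01971 = 0.005515 mol, which equals the excess n(HBr).
So n(HBr) consumed by the sample = 0.01547 - 0.005515 = 0.009957 mol.
n(Mg(OH)2) = 0.009957 / 2 = 0.004978 mol.
mass = 0.004978 mol x 58.32 g/mol = 0.290 g.

0.290 g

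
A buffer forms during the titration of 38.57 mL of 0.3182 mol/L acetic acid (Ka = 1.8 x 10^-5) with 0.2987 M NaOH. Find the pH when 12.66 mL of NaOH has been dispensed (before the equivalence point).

Initial n(CH3COOH) = 0.3182 x 0.03857 = 0.01227 mol.
n(NaOH) added = 0.2987 x 0.01266 = 0.003782 mol, converting that many moles of CH3COOH to CH3COO-.
Remaining n(CH3COOH) = 0.008491 mol; n(CH3COO-) = 0.003782 mol.
By Henderson-Hasselbalch, pH = pKa + log([A^-]/[HA]) = 4.74 + log(0.003782/0.008491) = 4.74 + (-0.35) = 4.39.

4.39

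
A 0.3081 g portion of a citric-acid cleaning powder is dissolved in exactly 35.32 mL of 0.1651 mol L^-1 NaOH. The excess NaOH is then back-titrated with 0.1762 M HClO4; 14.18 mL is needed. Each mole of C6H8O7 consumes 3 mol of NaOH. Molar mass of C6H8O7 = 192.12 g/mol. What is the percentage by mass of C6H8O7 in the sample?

69.3%

Total n(NaOH) added = 0.1651 x 0.03532 = 0.005831 mol.
n(HClO4) used = 0.1762 x 0.01418 = 0.002499 mol, which equals the excess n(NaOH).
So n(NaOH) consumed by the sample = 0.005831 - 0.002499 = 0.003333 mol.
n(C6H8O7) = 0.003333 / 3 = 0.001111 mol.
mass C6H8O7 = 0.001111 x 192.12 = 0.2134 g, so %C6H8O7 = 0.2134/0.3081 x 100 = 69.3%.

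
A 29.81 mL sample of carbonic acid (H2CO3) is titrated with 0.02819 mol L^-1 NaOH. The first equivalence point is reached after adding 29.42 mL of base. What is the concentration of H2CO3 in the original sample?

0.0278 M

n(NaOH) = 0.02819 x 0.02942 = 0.0008293 mol.
At the first equivalence point, 1 mol OH^- react per mol H2CO3, so n(H2CO3) = 0.0008293 / 1 = 0.0008293 mol.
[H2CO3] = 0.0008293 / 0.02981 L = 0.0278 M.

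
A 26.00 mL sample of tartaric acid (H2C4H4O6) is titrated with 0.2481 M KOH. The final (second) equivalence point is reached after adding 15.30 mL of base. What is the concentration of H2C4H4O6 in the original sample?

0.0730 M

n(KOH) = 0.2481 x 0.01530 = 0.003796 mol.
At the final (second) equivalence point, 2 mol OH^- react per mol H2C4H4O6, so n(H2C4H4O6) = 0.003796 / 2 = 0.001898 mol.
[H2C4H4O6] = 0.001898 / 0.02600 L = 0.0730 M.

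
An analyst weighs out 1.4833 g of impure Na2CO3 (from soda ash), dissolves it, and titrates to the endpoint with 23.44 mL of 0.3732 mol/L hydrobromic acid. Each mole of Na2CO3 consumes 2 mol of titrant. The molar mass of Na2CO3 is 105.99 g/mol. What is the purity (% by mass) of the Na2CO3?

31.3%

n(HBr) = 0.3732 x 0.02344 = 0.008748 mol.
n(Na2CO3) = 0.008748 / 2 = 0.004374 mol.
mass of Na2CO3 = 0.004374 x 105.99 = 0.4636 g.
% purity = 0.4636 / 1.4833 x 100 = 31.3%.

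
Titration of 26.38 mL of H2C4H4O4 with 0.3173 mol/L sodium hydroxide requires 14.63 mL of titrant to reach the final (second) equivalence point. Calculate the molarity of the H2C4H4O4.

0.0880 M

n(NaOH) = 0.3173 x 0.01463 = 0.004642 mol.
At the final (second) equivalence point, 2 mol OH^- react per mol H2C4H4O4, so n(H2C4H4O4) = 0.004642 / 2 = 0.002321 mol.
[H2C4H4O4] = 0.002321 / 0.02638 L = 0.0880 M.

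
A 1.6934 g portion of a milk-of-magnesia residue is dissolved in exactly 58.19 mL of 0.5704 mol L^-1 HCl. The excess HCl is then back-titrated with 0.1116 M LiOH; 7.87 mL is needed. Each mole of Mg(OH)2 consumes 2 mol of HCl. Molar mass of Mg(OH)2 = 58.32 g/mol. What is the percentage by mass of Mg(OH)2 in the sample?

Total n(HCl) added = 0.5704 x 0.05819 = 0.03319 mol.
n(LiOH) used = 0.1116 x 0.007870 = 0.0008783 mol, which equals the excess n(HCl).
So n(HCl) consumed by the sample = 0.03319 - 0.0008783 = 0.03231 mol.
n(Mg(OH)2) = 0.03231 / 2 = 0.01616 mol.
mass Mg(OH)2 = 0.01616 x 58.32 = 0.9423 g, so %Mg(OH)2 = 0.9423/1.6934 x 100 = 55.6%.

55.6%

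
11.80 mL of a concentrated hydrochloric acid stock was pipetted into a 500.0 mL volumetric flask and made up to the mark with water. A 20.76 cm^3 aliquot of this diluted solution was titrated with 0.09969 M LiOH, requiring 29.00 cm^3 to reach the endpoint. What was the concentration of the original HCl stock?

n(LiOH) = 0.09969 x 0.02900 = 0.002891 mol.
n(HCl) in the aliquot = 0.002891 mol.
[diluted HCl] = 0.002891 / 0.02076 = 0.1393 M.
Dilution factor = 500.0/11.80 = 42.37, so [stock] = 0.1393 x 42.37 = 5.90 M.

5.90 M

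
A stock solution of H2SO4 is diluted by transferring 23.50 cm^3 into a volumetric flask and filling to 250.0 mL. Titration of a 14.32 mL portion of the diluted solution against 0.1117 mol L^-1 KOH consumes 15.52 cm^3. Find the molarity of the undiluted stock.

n(KOH) = 0.1117 x 0.01552 = 0.001734 mol.
n(H2SO4) in the aliquot = 0.001734 x 1/2 = 0.0008668 mol.
[diluted H2SO4] = 0.0008668 / 0.01432 = 0.06053 M.
Dilution factor = 250.0/23.50 = 10.64, so [stock] = 0.06053 x 10.64 = 0.644 M.

0.644 M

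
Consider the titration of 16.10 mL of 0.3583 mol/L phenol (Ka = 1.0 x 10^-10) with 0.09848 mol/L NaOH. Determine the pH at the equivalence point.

n(C6H5OH) = 0.3583 x 0.01610 = 0.005769 mol; V(NaOH) at equivalence = 0.005769/0.09848 = 0.05858 L.
At equivalence all the acid is converted to C6H5O-; total volume = 0.01610 + 0.05858 = 0.07468 L, so [C6H5O-] = 0.005769/0.07468 = 0.07725 M.
Kb = Kw/Ka = 1.0e-14 / 1.0 x 10^-10 = 0.000100.
[OH^-] = sqrt(Kb x [C6H5O-]) = sqrt(0.000100 x 0.07725) = 0.00278 M.
pOH = 2.56, so pH = 14.00 - 2.56 = 11.44.

11.44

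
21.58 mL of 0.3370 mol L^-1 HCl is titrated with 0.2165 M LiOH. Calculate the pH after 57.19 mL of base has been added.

12.81

n(acid) = 0.3370 x 0.02158 = 0.007272 mol; n(LiOH) added = 0.2165 x 0.05719 = 0.01238 mol.
Base is in excess by 0.01238 - 0.007272 = 0.005109 mol in a total volume of 0.07877 L.
[OH^-] = 0.005109/0.07877 = 0.06486 M, so pOH = 1.19 and pH = 14.00 - 1.19 = 12.81.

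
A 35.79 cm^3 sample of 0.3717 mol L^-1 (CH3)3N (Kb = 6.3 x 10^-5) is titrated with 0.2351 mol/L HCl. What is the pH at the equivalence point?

n((CH3)3N) = 0.3717 x 0.03579 = 0.01330 mol; V(HCl) at equivalence = 0.01330/0.2351 = 0.05659 L.
At equivalence the base is fully converted to (CH3)3NH+; total volume = 0.09238 L, so [(CH3)3NH+] = 0.01330/0.09238 = 0.1440 M.
Ka((CH3)3NH+) = Kw/Kb = 1.0e-14 / 6.3 x 10^-5 = 1.59e-10.
[H^+] = sqrt(Ka x [(CH3)3NH+]) = sqrt(1.59e-10 x 0.1440) = 4.78e-6 M.
pH = -log(4.78e-6) = 5.32.

5.32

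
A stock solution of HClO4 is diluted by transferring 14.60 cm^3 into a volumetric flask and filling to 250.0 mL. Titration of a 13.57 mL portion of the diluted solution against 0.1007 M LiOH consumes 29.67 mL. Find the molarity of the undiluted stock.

n(LiOH) = 0.1007 x 0.02967 = 0.002988 mol.
n(HClO4) in the aliquot = 0.002988 mol.
[diluted HClO4] = 0.002988 / 0.01357 = 0.2202 M.
Dilution factor = 250.0/14.60 = 17.12, so [stock] = 0.2202 x 17.12 = 3.77 M.

3.77 M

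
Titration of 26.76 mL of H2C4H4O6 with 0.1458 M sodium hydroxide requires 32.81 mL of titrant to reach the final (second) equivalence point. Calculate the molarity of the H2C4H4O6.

0.0894 M

n(NaOH) = 0.1458 x 0.03281 = 0.004784 mol.
At the final (second) equivalence point, 2 mol OH^- react per mol H2C4H4O6, so n(H2C4H4O6) = 0.004784 / 2 = 0.002392 mol.
[H2C4H4O6] = 0.002392 / 0.02676 L = 0.0894 M.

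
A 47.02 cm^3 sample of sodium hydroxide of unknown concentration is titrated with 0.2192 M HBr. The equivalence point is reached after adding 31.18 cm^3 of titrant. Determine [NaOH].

0.145 M

n(HBr) delivered = 0.2192 x 0.03118 = 0.006835 mol.
For a 1:1 reaction, n(NaOH) = 0.006835 mol.
[NaOH] = 0.006835 mol / 0.04702 L = 0.145 M.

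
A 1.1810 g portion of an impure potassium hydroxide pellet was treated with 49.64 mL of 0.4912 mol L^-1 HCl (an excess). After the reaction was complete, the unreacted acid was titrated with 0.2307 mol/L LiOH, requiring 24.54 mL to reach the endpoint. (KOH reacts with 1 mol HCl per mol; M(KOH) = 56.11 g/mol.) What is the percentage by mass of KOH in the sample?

88.9%

Total n(HCl) added = 0.4912 x 0.04964 = 0.02438 mol.
n(LiOH) used = 0.2307 x 0.02454 = 0.005661 mol, which equals the excess n(HCl).
So n(HCl) consumed by the sample = 0.02438 - 0.005661 = 0.01872 mol.
n(KOH) = 0.01872 / 1 = 0.01872 mol.
mass KOH = 0.01872 x 56.11 = 1.050 g, so %KOH = 1.050/1.1810 x 100 = 88.9%.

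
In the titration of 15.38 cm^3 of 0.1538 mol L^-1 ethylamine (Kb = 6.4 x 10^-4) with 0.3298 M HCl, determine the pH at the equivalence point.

5.89

n(C2H5NH2) = 0.1538 x 0.01538 = 0.002365 mol; V(HCl) at equivalence = 0.002365/0.3298 = 0.007172 L.
At equivalence the base is fully converted to C2H5NH3+; total volume = 0.02255 L, so [C2H5NH3+] = 0.002365/0.02255 = 0.1049 M.
Ka(C2H5NH3+) = Kw/Kb = 1.0e-14 / 6.4 x 10^-4 = 1.56e-11.
[H^+] = sqrt(Ka x [C2H5NH3+]) = sqrt(1.56e-11 x 0.1049) = 1.28e-6 M.
pH = -log(1.28e-6) = 5.89.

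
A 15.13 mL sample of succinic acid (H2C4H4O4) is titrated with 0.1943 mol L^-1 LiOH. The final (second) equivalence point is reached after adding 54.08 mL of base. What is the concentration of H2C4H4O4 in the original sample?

n(LiOH) = 0.1943 x 0.05408 = 0.01051 mol.
At the final (second) equivalence point, 2 mol OH^- react per mol H2C4H4O4, so n(H2C4H4O4) = 0.01051 / 2 = 0.005254 mol.
[H2C4H4O4] = 0.005254 / 0.01513 L = 0.347 M.

0.347 M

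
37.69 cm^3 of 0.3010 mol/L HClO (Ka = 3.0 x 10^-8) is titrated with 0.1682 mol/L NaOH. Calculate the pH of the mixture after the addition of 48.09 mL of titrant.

Initial n(HClO) = 0.3010 x 0.03769 = 0.01134 mol.
n(NaOH) added = 0.1682 x 0.04809 = 0.008089 mol, converting that many moles of HClO to ClO-.
Remaining n(HClO) = 0.003256 mol; n(ClO-) = 0.008089 mol.
By Henderson-Hasselbalch, pH = pKa + log([A^-]/[HA]) = 7.52 + log(0.008089/0.003256) = 7.52 + (+0.40) = 7.92.

7.92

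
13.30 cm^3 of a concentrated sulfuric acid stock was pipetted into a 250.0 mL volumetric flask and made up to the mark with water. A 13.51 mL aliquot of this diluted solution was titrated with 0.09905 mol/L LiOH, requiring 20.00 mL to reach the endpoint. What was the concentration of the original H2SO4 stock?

1.38 M

n(LiOH) = 0.09905 x 0.02000 = 0.001981 mol.
n(H2SO4) in the aliquot = 0.001981 x 1/2 = 0.0009905 mol.
[diluted H2SO4] = 0.0009905 / 0.01351 = 0.07332 M.
Dilution factor = 250.0/13.30 = 18.80, so [stock] = 0.07332 x 18.80 = 1.38 M.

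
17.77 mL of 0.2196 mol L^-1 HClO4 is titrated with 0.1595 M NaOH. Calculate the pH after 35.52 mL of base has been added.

n(acid) = 0.2196 x 0.01777 = 0.003902 mol; n(NaOH) added = 0.1595 x 0.03552 = 0.005665 mol.
Base is in excess by 0.005665 - 0.003902 = 0.001763 mol in a total volume of 0.05329 L.
[OH^-] = 0.001763/0.05329 = 0.03309 M, so pOH = 1.48 and pH = 14.00 - 1.48 = 12.52.

12.52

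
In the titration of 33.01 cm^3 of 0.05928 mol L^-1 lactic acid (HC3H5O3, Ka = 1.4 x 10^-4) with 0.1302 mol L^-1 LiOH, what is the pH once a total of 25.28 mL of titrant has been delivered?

n(acid) = 0.05928 x 0.03301 = 0.001957 mol; n(LiOH) added = 0.1302 x 0.02528 = 0.003291 mol.
Base is in excess by 0.003291 - 0.001957 = 0.001335 mol in a total volume of 0.05829 L.
[OH^-] = 0.001335/0.05829 = 0.02290 M, so pOH = 1.64 and pH = 14.00 - 1.64 = 12.36.

12.36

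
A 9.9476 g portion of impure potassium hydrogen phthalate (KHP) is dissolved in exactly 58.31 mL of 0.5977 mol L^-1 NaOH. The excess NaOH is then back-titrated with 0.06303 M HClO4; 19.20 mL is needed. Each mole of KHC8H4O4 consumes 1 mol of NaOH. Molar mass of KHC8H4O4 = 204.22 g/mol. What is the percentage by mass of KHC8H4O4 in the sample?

Total n(NaOH) added = 0.5977 x 0.05831 = 0.03485 mol.
n(HClO4) used = 0.06303 x 0.01920 = 0.001210 mol, which equals the excess n(NaOH).
So n(NaOH) consumed by the sample = 0.03485 - 0.001210 = 0.03364 mol.
n(KHC8H4O4) = 0.03364 / 1 = 0.03364 mol.
mass KHC8H4O4 = 0.03364 x 204.22 = 6.870 g, so %KHC8H4O4 = 6.870/9.9476 x 100 = 69.1%.

69.1%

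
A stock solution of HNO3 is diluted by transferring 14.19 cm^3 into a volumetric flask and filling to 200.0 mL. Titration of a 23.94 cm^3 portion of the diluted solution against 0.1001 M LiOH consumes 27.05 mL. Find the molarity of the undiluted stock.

n(LiOH) = 0.1001 x 0.02705 = 0.002708 mol.
n(HNO3) in the aliquot = 0.002708 mol.
[diluted HNO3] = 0.002708 / 0.02394 = 0.1131 M.
Dilution factor = 200.0/14.19 = 14.09, so [stock] = 0.1131 x 14.09 = 1.59 M.

1.59 M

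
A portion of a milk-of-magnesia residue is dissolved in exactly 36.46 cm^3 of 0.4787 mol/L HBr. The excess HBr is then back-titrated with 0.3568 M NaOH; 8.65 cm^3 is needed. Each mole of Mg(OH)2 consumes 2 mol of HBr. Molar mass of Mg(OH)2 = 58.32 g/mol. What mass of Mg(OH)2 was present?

0.419 g

Total n(HBr) added = 0.4787 x 0.03646 = 0.01745 mol.
n(NaOH) used = 0.3568 x 0.008650 = 0.003086 mol, which equals the excess n(HBr).
So n(HBr) consumed by the sample = 0.01745 - 0.003086 = 0.01437 mol.
n(Mg(OH)2) = 0.01437 / 2 = 0.007184 mol.
mass = 0.007184 mol x 58.32 g/mol = 0.419 g.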